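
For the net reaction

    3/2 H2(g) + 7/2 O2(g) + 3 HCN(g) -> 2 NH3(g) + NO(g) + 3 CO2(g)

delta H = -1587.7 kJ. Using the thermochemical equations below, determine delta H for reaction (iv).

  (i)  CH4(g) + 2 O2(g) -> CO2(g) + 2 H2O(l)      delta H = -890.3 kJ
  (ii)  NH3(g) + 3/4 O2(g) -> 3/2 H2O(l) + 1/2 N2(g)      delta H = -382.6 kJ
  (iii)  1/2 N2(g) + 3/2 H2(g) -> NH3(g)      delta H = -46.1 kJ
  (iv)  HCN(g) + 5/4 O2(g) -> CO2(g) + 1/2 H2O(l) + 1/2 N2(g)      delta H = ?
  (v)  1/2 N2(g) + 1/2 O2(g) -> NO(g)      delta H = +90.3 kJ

delta H = -671.5 kJ

(i): not needed.
(ii) reversed: +382.6 kJ
(iii) as written: -46.1 kJ
(iv) × 3: contributes 3·x
(v) as written: +90.3 kJ
-1587.7 = (+382.6) + (-46.1) + (+90.3) + 3·x
x = (-1587.7 − (+426.8)) / (3) = -671.5 kJ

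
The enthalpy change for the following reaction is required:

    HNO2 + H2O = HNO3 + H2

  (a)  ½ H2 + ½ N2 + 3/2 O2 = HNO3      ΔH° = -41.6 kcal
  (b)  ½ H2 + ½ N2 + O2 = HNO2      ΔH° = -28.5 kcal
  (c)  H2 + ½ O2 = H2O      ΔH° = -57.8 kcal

(a) as written: -41.6 kcal
(b) reversed: +28.5 kcal
(c) reversed: +57.8 kcal
By Hess's law, ΔH° = (1)·(-41.6) + (-1)·(-28.5) + (-1)·(-57.8) = 44.7 kcal

ΔH° = 44.7 kcal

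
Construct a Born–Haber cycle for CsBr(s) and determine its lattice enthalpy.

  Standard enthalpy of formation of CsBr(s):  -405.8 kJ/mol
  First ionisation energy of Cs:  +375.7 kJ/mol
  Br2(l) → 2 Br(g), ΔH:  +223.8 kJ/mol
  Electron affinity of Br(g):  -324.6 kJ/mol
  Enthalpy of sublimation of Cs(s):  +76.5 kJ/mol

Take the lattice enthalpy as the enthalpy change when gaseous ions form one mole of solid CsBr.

U = -645.3 kJ/mol

ΔHf° = 1·ΔHsub + 1·(ΣIE) + 1/2·D(Br2) + 1·EA + U
-405.8 = 1·(+76.5) + 1·(+375.7) + 1/2·(+223.8) + 1·(-324.6) + U
U = -405.8 − (+239.5) = -645.3 kJ/mol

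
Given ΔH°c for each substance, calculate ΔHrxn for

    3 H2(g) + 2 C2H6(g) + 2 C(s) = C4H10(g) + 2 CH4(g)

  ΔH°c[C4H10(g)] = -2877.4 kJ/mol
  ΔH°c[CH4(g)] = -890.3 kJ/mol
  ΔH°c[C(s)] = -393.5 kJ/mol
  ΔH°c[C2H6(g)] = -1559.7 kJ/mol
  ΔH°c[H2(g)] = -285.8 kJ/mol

ΔHrxn = -105.8 kJ/mol

Using ΔH = Σ nΔHc°(reactants) − Σ nΔHc°(products):
= [3·(-285.8) + 2·(-1559.7) + 2·(-393.5)] − [1·(-2877.4) + 2·(-890.3)]
= -105.8 kJ/mol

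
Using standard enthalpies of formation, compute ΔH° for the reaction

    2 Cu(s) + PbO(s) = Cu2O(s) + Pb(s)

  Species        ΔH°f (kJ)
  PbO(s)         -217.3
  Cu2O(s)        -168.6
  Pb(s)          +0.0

Products: 1·(-168.6) + 1·(+0.0) = -168.6
Reactants: 2·(+0.0) + 1·(-217.3) = -217.3
ΔH° = (-168.6) − (-217.3) = 48.7 kJ

ΔH° = 48.7 kJ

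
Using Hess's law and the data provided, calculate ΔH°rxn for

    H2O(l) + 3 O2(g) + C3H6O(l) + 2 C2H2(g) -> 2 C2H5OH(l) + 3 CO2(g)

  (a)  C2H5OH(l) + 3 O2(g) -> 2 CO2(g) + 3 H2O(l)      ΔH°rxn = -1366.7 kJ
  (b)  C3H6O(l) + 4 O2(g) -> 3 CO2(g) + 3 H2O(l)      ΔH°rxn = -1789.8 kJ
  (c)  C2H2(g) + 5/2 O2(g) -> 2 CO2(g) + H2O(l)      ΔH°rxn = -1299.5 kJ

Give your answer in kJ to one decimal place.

(a) reversed and × 2: (-2)·(-1366.7) = +2733.4 kJ
(b) as written: -1789.8 kJ
(c) × 2: (2)·(-1299.5) = -2599.0 kJ
Summing the manipulated equations, ΔH°rxn = (-2)·(-1366.7) + (1)·(-1789.8) + (2)·(-1299.5) = -1655.4 kJ

ΔH°rxn = -1655.4 kJ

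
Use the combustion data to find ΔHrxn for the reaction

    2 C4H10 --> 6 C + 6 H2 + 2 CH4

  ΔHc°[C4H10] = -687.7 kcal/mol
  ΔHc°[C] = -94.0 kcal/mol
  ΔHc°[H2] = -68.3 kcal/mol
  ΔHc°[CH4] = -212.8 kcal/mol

ΔHrxn = 24.0 kcal/mol

With combustion enthalpies, reactants minus products:
= [2·(-687.7)] − [6·(-94.0) + 6·(-68.3) + 2·(-212.8)]
= 24.0 kcal/mol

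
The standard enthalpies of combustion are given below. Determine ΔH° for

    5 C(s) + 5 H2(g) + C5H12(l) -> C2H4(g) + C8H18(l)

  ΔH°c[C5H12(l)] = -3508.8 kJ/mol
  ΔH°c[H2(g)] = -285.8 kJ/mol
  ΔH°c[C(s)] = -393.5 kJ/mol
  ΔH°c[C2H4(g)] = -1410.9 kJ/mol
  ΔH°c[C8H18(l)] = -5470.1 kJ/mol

With combustion enthalpies, reactants minus products:
= [5·(-393.5) + 5·(-285.8) + 1·(-3508.8)] − [1·(-1410.9) + 1·(-5470.1)]
= -24.3 kJ/mol

ΔH° = -24.3 kJ/mol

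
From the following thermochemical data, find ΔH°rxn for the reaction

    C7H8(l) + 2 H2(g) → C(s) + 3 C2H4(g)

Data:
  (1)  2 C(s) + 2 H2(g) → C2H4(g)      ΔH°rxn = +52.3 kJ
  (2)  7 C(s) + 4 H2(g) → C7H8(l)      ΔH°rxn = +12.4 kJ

ΔH°rxn = 144.5 kJ

(1) × 3: (3)·(+52.3) = +156.9 kJ
(2) reversed: -12.4 kJ
Combining the equations, ΔH°rxn = (+156.9) + (-12.4) = 144.5 kJ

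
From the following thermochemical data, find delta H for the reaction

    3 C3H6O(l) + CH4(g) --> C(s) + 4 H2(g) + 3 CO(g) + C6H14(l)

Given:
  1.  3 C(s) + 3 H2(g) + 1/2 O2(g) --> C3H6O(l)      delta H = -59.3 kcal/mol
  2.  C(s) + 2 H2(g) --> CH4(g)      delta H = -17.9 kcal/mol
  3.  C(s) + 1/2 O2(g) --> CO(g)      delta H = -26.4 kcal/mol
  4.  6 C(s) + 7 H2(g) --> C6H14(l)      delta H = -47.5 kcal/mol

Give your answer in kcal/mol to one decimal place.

eq. 1 reversed and × 3: (-3)·(-59.3) = +177.9 kcal/mol
eq. 2 reversed: +17.9 kcal/mol
eq. 3 × 3: (3)·(-26.4) = -79.2 kcal/mol
eq. 4 as written: -47.5 kcal/mol
Since enthalpy is a state function, delta H = (-3)·(-59.3) + (-1)·(-17.9) + (3)·(-26.4) + (1)·(-47.5) = 69.1 kcal/mol

delta H = 69.1 kcal/mol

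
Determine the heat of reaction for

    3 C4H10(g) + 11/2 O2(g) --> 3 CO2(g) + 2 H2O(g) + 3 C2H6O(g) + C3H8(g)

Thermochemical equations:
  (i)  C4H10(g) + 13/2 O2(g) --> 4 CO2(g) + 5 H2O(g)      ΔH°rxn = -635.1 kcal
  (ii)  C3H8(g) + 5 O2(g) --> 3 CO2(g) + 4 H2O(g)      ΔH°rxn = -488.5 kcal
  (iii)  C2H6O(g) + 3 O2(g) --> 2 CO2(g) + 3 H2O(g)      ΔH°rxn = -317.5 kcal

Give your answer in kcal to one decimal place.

(i) × 3 (scale by 3 for the 3 C4H10(g)): (3)·(-635.1) = -1905.3 kcal
(ii) reversed (reverse to put C3H8(g) on the product side): +488.5 kcal
(iii) reversed and × 3 (C2H6O(g) must end up as a product; scale by 3 for the 3 C2H6O(g)): (-3)·(-317.5) = +952.5 kcal
By Hess's law, ΔH°rxn = (3)·(-635.1) + (-1)·(-488.5) + (-3)·(-317.5) = -464.3 kcal

ΔH°rxn = -464.3 kcal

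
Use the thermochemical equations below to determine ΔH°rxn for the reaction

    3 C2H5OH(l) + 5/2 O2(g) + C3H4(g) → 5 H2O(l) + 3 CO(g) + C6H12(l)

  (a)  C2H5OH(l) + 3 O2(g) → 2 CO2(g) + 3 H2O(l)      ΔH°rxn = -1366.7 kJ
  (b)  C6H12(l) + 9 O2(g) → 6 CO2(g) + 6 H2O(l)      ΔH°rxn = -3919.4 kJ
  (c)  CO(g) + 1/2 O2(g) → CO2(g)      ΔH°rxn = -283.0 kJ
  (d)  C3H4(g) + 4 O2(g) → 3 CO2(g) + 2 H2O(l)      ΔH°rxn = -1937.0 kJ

(a) × 3 (scale by 3 for the 3 C2H5OH(l)): (3)·(-1366.7) = -4100.1 kJ
(b) reversed (C6H12(l) must end up as a product): +3919.4 kJ
(c) reversed and × 3 (reverse to put CO(g) on the product side; scale by 3 for the 3 CO(g)): (-3)·(-283.0) = +849.0 kJ
(d) as written (C3H4(g) already on the reactant side): -1937.0 kJ
ΔH°rxn = (3)·(-1366.7) + (-1)·(-3919.4) + (-3)·(-283.0) + (1)·(-1937.0) = -1268.7 kJ

ΔH°rxn = -1268.7 kJ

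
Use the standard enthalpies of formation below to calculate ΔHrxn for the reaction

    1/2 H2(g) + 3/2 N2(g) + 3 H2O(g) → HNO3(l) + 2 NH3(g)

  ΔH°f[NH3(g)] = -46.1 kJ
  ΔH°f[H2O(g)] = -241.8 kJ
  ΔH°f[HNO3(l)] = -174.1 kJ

ΔH°rxn = Σ nΔHf°(products) − Σ nΔHf°(reactants).
Products: 1·(-174.1) + 2·(-46.1) = -266.3
Reactants: 1/2·(+0.0) + 3/2·(+0.0) + 3·(-241.8) = -725.4
ΔHrxn = (-266.3) − (-725.4) = 459.1 kJ

ΔHrxn = 459.1 kJ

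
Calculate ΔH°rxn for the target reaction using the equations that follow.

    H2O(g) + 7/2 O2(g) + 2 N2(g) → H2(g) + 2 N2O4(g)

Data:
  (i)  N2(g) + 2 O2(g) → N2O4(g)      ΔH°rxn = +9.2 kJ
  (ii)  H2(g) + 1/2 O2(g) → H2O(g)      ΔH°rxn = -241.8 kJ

(i) × 2: (2)·(+9.2) = +18.4 kJ
(ii) reversed: +241.8 kJ
Since enthalpy is a state function, ΔH°rxn = (+18.4) + (+241.8) = 260.2 kJ

ΔH°rxn = 260.2 kJ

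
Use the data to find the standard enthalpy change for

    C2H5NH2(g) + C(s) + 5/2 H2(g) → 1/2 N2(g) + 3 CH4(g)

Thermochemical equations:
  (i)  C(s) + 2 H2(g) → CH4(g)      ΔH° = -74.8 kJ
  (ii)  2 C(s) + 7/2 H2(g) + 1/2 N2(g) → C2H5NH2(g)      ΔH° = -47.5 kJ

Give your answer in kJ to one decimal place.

(i) × 3 (scale by 3 for the 3 CH4(g)): (3)·(-74.8) = -224.4 kJ
(ii) reversed (reverse to put C2H5NH2(g) on the reactant side): +47.5 kJ
ΔH° = (-224.4) + (+47.5) = -176.9 kJ

ΔH° = -176.9 kJ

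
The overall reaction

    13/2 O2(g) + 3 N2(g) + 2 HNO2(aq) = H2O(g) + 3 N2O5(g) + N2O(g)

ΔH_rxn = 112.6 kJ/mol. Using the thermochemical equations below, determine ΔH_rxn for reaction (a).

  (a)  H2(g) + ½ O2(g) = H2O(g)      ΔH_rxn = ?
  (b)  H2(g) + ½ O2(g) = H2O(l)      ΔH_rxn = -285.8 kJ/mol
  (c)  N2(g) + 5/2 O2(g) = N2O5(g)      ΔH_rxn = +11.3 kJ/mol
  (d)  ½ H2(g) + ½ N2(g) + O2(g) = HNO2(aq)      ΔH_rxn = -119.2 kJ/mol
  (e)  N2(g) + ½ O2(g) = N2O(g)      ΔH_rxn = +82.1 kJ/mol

(a) as written: contributes x
(b): not needed.
(c) × 3: (3)·(+11.3) = +33.9 kJ/mol
(d) reversed and × 2: (-2)·(-119.2) = +238.4 kJ/mol
(e) as written: +82.1 kJ/mol
+112.6 = (+33.9) + (+238.4) + (+82.1) + x
x = (+112.6 − (+354.4)) / (1) = -241.8 kJ/mol

ΔH_rxn = -241.8 kJ/mol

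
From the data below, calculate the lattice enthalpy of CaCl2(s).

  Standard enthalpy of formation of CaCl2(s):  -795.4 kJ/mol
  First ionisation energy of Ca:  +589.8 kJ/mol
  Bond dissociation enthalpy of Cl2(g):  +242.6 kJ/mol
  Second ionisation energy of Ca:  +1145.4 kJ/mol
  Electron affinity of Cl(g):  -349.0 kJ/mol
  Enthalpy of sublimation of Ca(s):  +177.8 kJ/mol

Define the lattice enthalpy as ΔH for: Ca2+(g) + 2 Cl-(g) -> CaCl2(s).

ΔHf° = 1·ΔHsub + 1·(ΣIE) + 1·D(Cl2) + 2·EA + U
-795.4 = 1·(+177.8) + 1·(+1735.2) + 1·(+242.6) + 2·(-349.0) + U
U = -795.4 − (+1457.6) = -2253.0 kJ/mol

U = -2253.0 kJ/mol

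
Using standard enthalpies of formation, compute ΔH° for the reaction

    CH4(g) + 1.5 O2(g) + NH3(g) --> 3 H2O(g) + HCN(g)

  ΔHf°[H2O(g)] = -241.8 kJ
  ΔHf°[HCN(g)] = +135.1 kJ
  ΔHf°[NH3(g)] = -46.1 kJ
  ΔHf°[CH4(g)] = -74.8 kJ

ΔH° = -469.4 kJ

ΔH°rxn = Σ nΔHf°(products) − Σ nΔHf°(reactants).
Products: 3·(-241.8) + 1·(+135.1) = -590.3
Reactants: 1·(-74.8) + 3/2·(+0.0) + 1·(-46.1) = -120.9
ΔH° = (-590.3) − (-120.9) = -469.4 kJ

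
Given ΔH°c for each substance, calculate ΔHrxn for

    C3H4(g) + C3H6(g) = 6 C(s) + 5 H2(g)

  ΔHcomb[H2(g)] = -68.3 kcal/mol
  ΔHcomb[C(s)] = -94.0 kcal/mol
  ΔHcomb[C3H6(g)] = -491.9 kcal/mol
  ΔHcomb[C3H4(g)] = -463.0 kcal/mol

Using ΔH = Σ nΔHc°(reactants) − Σ nΔHc°(products):
= [1·(-463.0) + 1·(-491.9)] − [6·(-94.0) + 5·(-68.3)]
= -49.4 kcal/mol

ΔHrxn = -49.4 kcal/mol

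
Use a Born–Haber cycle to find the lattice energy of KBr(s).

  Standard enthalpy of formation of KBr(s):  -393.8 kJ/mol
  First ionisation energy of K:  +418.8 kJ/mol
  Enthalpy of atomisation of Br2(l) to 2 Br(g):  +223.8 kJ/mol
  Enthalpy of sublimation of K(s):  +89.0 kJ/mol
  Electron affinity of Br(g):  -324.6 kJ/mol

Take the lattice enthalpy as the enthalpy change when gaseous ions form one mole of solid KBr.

ΔHf° = 1·ΔHsub + 1·(ΣIE) + 1/2·D(Br2) + 1·EA + U
-393.8 = 1·(+89.0) + 1·(+418.8) + 1/2·(+223.8) + 1·(-324.6) + U
U = -393.8 − (+295.1) = -688.9 kJ/mol

U = -688.9 kJ/mol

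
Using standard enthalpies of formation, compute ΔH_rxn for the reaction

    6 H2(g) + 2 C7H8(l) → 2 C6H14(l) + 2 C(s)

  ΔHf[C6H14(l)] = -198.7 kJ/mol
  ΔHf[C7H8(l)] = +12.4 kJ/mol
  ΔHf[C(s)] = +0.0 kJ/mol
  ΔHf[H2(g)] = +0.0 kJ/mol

Products: 2·(-198.7) + 2·(+0.0) = -397.4
Reactants: 6·(+0.0) + 2·(+12.4) = +24.8
ΔH_rxn = (-397.4) − (+24.8) = -422.2 kJ/mol

ΔH_rxn = -422.2 kJ/mol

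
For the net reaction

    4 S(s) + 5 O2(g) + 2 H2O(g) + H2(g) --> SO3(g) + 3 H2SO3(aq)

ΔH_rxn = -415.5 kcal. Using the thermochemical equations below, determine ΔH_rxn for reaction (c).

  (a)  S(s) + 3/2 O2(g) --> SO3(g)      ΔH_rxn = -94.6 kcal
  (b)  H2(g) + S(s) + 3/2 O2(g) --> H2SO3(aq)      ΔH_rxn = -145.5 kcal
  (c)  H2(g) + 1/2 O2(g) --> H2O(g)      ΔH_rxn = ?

(a) as written (SO3(g) already on the product side): -94.6 kcal
(b) × 3 (×3 to match 3 H2SO3(aq) in the target): (3)·(-145.5) = -436.5 kcal
(c) reversed and × 2 (reverse to put H2O(g) on the reactant side; scale by 2 for the 2 H2O(g)): contributes −2·x
-415.5 = (-94.6) + (-436.5) − 2·x
x = (-415.5 − (-531.1)) / (-2) = -57.8 kcal

ΔH_rxn = -57.8 kcal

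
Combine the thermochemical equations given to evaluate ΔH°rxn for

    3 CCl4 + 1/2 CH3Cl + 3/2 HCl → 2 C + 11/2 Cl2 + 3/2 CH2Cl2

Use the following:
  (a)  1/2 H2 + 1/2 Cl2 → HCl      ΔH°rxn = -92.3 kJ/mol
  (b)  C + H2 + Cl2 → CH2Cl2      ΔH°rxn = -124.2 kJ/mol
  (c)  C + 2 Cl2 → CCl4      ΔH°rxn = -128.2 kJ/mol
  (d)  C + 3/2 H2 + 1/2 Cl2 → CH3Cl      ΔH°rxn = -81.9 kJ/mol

ΔH°rxn = 377.7 kJ/mol

(a) reversed and × 3/2: (-3/2)·(-92.3) = +138.45 kJ/mol
(b) × 3/2: (3/2)·(-124.2) = -186.3 kJ/mol
(c) reversed and × 3: (-3)·(-128.2) = +384.6 kJ/mol
(d) reversed and × 1/2: (-1/2)·(-81.9) = +40.95 kJ/mol
Summing the manipulated equations, ΔH°rxn = (-3/2)·(-92.3) + (3/2)·(-124.2) + (-3)·(-128.2) + (-1/2)·(-81.9) = 377.7 kJ/mol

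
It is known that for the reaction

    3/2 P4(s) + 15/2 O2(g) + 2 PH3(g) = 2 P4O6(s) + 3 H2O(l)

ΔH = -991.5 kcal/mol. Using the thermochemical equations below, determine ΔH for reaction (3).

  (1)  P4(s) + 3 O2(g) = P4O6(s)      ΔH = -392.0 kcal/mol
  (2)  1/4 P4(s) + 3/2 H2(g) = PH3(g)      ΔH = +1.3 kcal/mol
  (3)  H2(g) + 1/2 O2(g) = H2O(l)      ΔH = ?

(1) × 2: (2)·(-392.0) = -784.0 kcal/mol
(2) reversed and × 2: (-2)·(+1.3) = -2.6 kcal/mol
(3) × 3: contributes 3·x
-991.5 = (-784.0) + (-2.6) + 3·x
x = (-991.5 − (-786.6)) / (3) = -68.3 kcal/mol

ΔH = -68.3 kcal/mol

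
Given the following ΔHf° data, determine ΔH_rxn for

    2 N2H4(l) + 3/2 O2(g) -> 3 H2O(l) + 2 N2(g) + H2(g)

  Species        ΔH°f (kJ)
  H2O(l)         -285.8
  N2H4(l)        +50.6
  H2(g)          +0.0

ΔH_rxn = -958.6 kJ

Products: 3·(-285.8) + 2·(+0.0) + 1·(+0.0) = -857.4
Reactants: 2·(+50.6) + 3/2·(+0.0) = +101.2
ΔH_rxn = (-857.4) − (+101.2) = -958.6 kJ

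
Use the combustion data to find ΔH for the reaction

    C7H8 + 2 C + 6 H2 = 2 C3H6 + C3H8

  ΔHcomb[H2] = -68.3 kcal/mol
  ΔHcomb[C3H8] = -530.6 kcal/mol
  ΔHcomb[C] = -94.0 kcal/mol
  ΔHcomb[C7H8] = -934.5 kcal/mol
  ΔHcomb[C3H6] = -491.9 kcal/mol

Using ΔH = Σ nΔHc°(reactants) − Σ nΔHc°(products):
= [1·(-934.5) + 2·(-94.0) + 6·(-68.3)] − [2·(-491.9) + 1·(-530.6)]
= -17.9 kcal/mol

ΔH = -17.9 kcal/mol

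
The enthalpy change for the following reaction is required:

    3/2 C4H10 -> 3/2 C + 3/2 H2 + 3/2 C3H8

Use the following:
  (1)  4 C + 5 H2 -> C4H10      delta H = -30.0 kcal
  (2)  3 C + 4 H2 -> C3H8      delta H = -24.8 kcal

(1) reversed and × 3/2: (-3/2)·(-30.0) = +45.0 kcal
(2) × 3/2: (3/2)·(-24.8) = -37.2 kcal
delta H = (+45.0) + (-37.2) = 7.8 kcal

delta H = 7.8 kcal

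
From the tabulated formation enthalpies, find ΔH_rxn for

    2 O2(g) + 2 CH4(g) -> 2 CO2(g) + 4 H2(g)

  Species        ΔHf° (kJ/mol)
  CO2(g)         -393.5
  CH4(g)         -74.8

ΔH_rxn = -637.4 kJ/mol

ΔH°rxn = Σ nΔHf°(products) − Σ nΔHf°(reactants).
Products: 2·(-393.5) + 4·(+0.0) = -787.0
Reactants: 2·(+0.0) + 2·(-74.8) = -149.6
ΔH_rxn = (-787.0) − (-149.6) = -637.4 kJ/mol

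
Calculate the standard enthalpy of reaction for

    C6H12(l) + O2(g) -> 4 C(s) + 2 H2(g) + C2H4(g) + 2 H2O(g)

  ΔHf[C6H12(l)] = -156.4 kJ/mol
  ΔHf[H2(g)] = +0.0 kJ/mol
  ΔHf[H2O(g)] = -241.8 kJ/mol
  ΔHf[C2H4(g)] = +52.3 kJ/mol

Products: 4·(+0.0) + 2·(+0.0) + 1·(+52.3) + 2·(-241.8) = -431.3
Reactants: 1·(-156.4) + 1·(+0.0) = -156.4
ΔHrxn = (-431.3) − (-156.4) = -274.9 kJ/mol

ΔHrxn = -274.9 kJ/mol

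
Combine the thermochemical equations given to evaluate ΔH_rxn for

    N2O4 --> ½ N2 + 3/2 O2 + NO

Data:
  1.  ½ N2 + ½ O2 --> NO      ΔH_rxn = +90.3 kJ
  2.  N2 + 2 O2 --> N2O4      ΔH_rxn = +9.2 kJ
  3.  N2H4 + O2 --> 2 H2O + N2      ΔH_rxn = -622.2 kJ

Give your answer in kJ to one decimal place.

ΔH_rxn = 81.1 kJ

eq. 1 as written (NO already on the product side): +90.3 kJ
eq. 2 reversed (N2O4 must end up as a reactant): -9.2 kJ
eq. 3: not needed (N2H4 appears nowhere else).
ΔH_rxn = (1)·(+90.3) + (-1)·(+9.2) = 81.1 kJ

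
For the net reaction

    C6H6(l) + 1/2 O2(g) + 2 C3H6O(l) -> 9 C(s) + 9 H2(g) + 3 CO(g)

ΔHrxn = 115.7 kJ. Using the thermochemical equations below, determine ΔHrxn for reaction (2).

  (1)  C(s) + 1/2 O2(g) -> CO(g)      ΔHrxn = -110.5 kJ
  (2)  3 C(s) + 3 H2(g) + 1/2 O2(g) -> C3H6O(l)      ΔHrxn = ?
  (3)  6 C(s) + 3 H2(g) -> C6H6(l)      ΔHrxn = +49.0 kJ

(1) × 3: (3)·(-110.5) = -331.5 kJ
(2) reversed and × 2: contributes −2·x
(3) reversed: -49.0 kJ
+115.7 = (-331.5) + (-49.0) − 2·x
x = (+115.7 − (-380.5)) / (-2) = -248.1 kJ

ΔHrxn = -248.1 kJ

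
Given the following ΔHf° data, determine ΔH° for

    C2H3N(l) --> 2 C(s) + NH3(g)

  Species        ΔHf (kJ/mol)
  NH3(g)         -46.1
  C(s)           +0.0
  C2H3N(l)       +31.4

ΔH° = -77.5 kJ/mol

Products: 2·(+0.0) + 1·(-46.1) = -46.1
Reactants: 1·(+31.4) = +31.4
ΔH° = (-46.1) − (+31.4) = -77.5 kJ/mol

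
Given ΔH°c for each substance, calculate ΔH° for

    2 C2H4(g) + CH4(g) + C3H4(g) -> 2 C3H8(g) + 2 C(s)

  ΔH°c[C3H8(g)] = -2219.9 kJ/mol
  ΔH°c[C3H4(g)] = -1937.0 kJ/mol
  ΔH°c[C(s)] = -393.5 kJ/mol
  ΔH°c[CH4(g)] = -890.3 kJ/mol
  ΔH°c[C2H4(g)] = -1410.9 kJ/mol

With combustion enthalpies, reactants minus products:
= [2·(-1410.9) + 1·(-890.3) + 1·(-1937.0)] − [2·(-2219.9) + 2·(-393.5)]
= -422.3 kJ/mol

ΔH° = -422.3 kJ/mol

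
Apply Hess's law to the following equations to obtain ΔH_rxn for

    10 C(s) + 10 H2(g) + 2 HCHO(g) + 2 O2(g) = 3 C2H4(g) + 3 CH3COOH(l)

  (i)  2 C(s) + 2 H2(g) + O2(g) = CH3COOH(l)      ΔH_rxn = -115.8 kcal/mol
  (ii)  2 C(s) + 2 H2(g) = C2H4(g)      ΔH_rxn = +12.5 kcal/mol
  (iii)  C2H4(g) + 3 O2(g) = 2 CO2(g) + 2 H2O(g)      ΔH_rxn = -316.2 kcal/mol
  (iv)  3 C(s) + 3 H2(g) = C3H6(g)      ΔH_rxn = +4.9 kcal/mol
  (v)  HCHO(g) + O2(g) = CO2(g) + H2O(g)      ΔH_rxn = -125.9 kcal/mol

(i) × 3: (3)·(-115.8) = -347.4 kcal/mol
(ii) × 2: (2)·(+12.5) = +25.0 kcal/mol
(iii) reversed: +316.2 kcal/mol
(iv): not needed.
(v) × 2: (2)·(-125.9) = -251.8 kcal/mol
Combining the equations, ΔH_rxn = (-347.4) + (+25.0) + (+316.2) + (-251.8) = -258.0 kcal/mol

ΔH_rxn = -258.0 kcal/mol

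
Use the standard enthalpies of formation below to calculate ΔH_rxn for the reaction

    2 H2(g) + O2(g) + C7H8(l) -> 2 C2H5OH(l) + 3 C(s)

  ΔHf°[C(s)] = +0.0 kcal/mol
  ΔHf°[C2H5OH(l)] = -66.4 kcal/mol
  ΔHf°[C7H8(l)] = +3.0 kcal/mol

Products: 2·(-66.4) + 3·(+0.0) = -132.8
Reactants: 2·(+0.0) + 1·(+0.0) + 1·(+3.0) = +3.0
ΔH_rxn = (-132.8) − (+3.0) = -135.8 kcal/mol

ΔH_rxn = -135.8 kcal/mol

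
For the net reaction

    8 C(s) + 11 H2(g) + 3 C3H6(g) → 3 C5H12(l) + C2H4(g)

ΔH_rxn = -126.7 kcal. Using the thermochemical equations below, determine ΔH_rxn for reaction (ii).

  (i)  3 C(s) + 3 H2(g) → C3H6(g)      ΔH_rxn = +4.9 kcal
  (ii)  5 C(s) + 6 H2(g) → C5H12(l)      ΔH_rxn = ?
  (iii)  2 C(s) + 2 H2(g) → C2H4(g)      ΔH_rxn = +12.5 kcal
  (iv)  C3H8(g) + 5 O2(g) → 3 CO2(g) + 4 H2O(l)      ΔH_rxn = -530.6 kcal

(i) reversed and × 3: (-3)·(+4.9) = -14.7 kcal
(ii) × 3: contributes 3·x
(iii) as written: +12.5 kcal
(iv): not needed.
-126.7 = (-14.7) + (+12.5) + 3·x
x = (-126.7 − (-2.2)) / (3) = -41.5 kcal

ΔH_rxn = -41.5 kcal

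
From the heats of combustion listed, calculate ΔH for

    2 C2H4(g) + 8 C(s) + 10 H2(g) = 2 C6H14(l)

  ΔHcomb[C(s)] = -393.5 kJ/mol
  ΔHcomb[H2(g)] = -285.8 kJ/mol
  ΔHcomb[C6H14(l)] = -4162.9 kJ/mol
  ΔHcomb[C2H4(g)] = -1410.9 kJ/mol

Using ΔH = Σ nΔHc°(reactants) − Σ nΔHc°(products):
= [2·(-1410.9) + 8·(-393.5) + 10·(-285.8)] − [2·(-4162.9)]
= -502.0 kJ/mol

ΔH = -502.0 kJ/mol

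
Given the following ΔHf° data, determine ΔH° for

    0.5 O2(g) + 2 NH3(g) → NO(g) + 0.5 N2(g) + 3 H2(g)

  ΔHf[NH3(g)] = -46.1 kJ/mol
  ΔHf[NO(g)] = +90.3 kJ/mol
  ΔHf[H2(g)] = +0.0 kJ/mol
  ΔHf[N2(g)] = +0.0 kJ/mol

ΔH° = 182.5 kJ/mol

Products: 1·(+90.3) + 1/2·(+0.0) + 3·(+0.0) = +90.3
Reactants: 1/2·(+0.0) + 2·(-46.1) = -92.2
ΔH° = (+90.3) − (-92.2) = 182.5 kJ/mol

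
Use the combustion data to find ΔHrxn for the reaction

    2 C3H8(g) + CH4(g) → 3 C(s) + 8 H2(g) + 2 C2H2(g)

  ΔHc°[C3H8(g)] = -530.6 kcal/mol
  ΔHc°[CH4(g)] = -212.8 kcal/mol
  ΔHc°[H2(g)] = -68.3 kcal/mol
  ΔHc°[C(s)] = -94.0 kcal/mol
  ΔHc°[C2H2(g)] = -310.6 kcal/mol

Using ΔH = Σ nΔHc°(reactants) − Σ nΔHc°(products):
= [2·(-530.6) + 1·(-212.8)] − [3·(-94.0) + 8·(-68.3) + 2·(-310.6)]
= 175.6 kcal/mol

ΔHrxn = 175.6 kcal/mol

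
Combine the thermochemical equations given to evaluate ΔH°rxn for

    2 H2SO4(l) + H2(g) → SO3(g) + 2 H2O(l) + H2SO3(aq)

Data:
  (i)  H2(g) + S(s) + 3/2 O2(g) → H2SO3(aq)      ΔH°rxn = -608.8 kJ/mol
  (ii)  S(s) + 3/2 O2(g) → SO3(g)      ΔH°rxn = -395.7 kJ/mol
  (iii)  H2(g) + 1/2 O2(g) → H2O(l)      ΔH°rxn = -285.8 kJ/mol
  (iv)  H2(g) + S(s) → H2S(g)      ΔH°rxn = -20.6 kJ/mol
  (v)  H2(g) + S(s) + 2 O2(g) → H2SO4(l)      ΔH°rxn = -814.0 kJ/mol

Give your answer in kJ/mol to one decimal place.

ΔH°rxn = 51.9 kJ/mol

(i) as written: -608.8 kJ/mol
(ii) as written: -395.7 kJ/mol
(iii) × 2: (2)·(-285.8) = -571.6 kJ/mol
(iv): not needed.
(v) reversed and × 2: (-2)·(-814.0) = +1628.0 kJ/mol
ΔH°rxn = (-608.8) + (-395.7) + (-571.6) + (+1628.0) = 51.9 kJ/mol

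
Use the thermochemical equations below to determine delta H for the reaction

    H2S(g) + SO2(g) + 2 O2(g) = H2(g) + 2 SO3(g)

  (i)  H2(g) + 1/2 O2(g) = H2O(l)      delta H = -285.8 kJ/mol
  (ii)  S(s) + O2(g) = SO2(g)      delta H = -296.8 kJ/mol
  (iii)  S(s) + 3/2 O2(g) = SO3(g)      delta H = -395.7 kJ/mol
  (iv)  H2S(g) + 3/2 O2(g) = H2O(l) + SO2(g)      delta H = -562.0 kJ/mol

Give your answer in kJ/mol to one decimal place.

delta H = -474.0 kJ/mol

(i) reversed: +285.8 kJ/mol
(ii) reversed and × 2: (-2)·(-296.8) = +593.6 kJ/mol
(iii) × 2: (2)·(-395.7) = -791.4 kJ/mol
(iv) as written: -562.0 kJ/mol
delta H = (-1)·(-285.8) + (-2)·(-296.8) + (2)·(-395.7) + (1)·(-562.0) = -474.0 kJ/mol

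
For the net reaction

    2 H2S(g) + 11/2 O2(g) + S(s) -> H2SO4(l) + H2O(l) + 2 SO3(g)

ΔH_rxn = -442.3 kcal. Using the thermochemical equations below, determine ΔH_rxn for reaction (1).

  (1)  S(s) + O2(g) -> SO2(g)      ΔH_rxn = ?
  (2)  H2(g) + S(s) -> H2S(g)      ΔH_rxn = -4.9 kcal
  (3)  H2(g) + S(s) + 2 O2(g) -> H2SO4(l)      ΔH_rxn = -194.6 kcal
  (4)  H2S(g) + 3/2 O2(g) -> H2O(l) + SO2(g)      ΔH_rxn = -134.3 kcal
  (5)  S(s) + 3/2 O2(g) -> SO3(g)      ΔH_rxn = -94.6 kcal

ΔH_rxn = -70.9 kcal

(1) reversed: contributes −x
(2) reversed: +4.9 kcal
(3) as written (H2SO4(l) already on the product side): -194.6 kcal
(4) as written (H2O(l) already on the product side): -134.3 kcal
(5) × 2 (scale by 2 for the 2 SO3(g)): (2)·(-94.6) = -189.2 kcal
-442.3 = (+4.9) + (-194.6) + (-134.3) + (-189.2) − x
x = (-442.3 − (-513.2)) / (-1) = -70.9 kcal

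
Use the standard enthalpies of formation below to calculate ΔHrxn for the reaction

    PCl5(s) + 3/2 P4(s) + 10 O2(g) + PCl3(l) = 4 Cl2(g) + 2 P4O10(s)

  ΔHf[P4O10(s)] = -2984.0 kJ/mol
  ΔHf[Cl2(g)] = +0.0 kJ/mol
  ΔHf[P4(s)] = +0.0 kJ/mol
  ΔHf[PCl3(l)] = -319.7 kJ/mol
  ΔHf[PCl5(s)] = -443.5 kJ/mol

ΔHrxn = -5204.8 kJ/mol

Products: 4·(+0.0) + 2·(-2984.0) = -5968.0
Reactants: 1·(-443.5) + 3/2·(+0.0) + 10·(+0.0) + 1·(-319.7) = -763.2
ΔHrxn = (-5968.0) − (-763.2) = -5204.8 kJ/mol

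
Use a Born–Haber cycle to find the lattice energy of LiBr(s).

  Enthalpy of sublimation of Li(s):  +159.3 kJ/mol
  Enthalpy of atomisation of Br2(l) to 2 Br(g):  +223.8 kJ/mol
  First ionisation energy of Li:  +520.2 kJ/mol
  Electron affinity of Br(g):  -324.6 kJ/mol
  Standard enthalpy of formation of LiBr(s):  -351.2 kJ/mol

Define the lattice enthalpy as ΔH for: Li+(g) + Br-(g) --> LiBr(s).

U = -818.0 kJ/mol

ΔHf° = 1·ΔHsub + 1·(ΣIE) + 1/2·D(Br2) + 1·EA + U
-351.2 = 1·(+159.3) + 1·(+520.2) + 1/2·(+223.8) + 1·(-324.6) + U
U = -351.2 − (+466.8) = -818.0 kJ/mol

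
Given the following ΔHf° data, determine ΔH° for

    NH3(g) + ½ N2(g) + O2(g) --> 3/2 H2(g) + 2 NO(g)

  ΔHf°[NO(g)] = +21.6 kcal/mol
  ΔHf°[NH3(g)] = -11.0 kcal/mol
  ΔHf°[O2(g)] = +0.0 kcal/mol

ΔH° = 54.2 kcal/mol

ΔH°rxn = Σ nΔHf°(products) − Σ nΔHf°(reactants).
Products: 3/2·(+0.0) + 2·(+21.6) = +43.2
Reactants: 1·(-11.0) + 1/2·(+0.0) + 1·(+0.0) = -11.0
ΔH° = (+43.2) − (-11.0) = 54.2 kcal/mol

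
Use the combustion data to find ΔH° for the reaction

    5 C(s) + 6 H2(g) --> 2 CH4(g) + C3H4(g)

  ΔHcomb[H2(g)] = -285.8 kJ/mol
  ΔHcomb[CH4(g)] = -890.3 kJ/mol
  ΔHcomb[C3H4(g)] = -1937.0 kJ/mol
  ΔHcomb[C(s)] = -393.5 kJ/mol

ΔH° = 35.3 kJ/mol

With combustion enthalpies, reactants minus products:
= [5·(-393.5) + 6·(-285.8)] − [2·(-890.3) + 1·(-1937.0)]
= 35.3 kJ/mol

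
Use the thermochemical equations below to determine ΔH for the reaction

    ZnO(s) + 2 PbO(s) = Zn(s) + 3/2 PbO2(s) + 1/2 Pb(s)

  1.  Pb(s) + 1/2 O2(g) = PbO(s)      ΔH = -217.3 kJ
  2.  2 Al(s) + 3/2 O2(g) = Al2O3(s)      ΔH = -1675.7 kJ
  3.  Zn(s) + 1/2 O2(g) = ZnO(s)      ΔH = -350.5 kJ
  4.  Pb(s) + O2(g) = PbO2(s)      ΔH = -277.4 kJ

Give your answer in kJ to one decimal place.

eq. 1 reversed and × 2: (-2)·(-217.3) = +434.6 kJ
eq. 2: not needed.
eq. 3 reversed: +350.5 kJ
eq. 4 × 3/2: (3/2)·(-277.4) = -416.1 kJ
ΔH = (+434.6) + (+350.5) + (-416.1) = 369.0 kJ

ΔH = 369.0 kJ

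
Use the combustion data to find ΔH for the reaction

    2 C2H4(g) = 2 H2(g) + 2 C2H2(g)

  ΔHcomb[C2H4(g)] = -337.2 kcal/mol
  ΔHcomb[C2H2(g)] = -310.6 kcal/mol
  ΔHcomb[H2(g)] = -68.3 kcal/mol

ΔH = 83.4 kcal/mol

Using ΔH = Σ nΔHc°(reactants) − Σ nΔHc°(products):
= [2·(-337.2)] − [2·(-68.3) + 2·(-310.6)]
= 83.4 kcal/mol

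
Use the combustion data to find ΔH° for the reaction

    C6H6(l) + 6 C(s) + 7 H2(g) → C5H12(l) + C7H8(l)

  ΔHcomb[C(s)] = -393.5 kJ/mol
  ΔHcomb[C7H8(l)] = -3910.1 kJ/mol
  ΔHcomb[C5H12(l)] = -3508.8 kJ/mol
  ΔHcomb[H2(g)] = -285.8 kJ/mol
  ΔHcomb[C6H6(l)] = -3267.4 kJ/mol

With combustion enthalpies, reactants minus products:
= [1·(-3267.4) + 6·(-393.5) + 7·(-285.8)] − [1·(-3508.8) + 1·(-3910.1)]
= -210.1 kJ/mol

ΔH° = -210.1 kJ/mol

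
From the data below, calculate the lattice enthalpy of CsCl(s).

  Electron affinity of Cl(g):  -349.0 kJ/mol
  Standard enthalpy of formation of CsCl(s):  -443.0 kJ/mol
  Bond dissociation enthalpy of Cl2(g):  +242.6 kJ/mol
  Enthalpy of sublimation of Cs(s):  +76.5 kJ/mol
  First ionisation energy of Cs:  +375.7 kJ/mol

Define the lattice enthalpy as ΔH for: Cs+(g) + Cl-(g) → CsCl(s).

ΔHf° = 1·ΔHsub + 1·(ΣIE) + 1/2·D(Cl2) + 1·EA + U
-443.0 = 1·(+76.5) + 1·(+375.7) + 1/2·(+242.6) + 1·(-349.0) + U
U = -443.0 − (+224.5) = -667.5 kJ/mol

U = -667.5 kJ/mol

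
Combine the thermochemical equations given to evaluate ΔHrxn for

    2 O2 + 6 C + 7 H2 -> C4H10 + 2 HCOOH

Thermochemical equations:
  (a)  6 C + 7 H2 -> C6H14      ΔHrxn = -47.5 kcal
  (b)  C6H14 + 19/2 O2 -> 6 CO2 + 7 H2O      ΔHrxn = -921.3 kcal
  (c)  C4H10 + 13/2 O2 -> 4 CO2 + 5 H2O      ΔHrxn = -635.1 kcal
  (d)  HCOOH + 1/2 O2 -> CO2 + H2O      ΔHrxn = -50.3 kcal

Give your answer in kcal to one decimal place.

ΔHrxn = -233.1 kcal

(a) as written (C already on the reactant side): -47.5 kcal
(b) as written: -921.3 kcal
(c) reversed (reverse to put C4H10 on the product side): +635.1 kcal
(d) reversed and × 2 (HCOOH must end up as a product; scale by 2 for the 2 HCOOH): (-2)·(-50.3) = +100.6 kcal
ΔHrxn = (1)·(-47.5) + (1)·(-921.3) + (-1)·(-635.1) + (-2)·(-50.3) = -233.1 kcal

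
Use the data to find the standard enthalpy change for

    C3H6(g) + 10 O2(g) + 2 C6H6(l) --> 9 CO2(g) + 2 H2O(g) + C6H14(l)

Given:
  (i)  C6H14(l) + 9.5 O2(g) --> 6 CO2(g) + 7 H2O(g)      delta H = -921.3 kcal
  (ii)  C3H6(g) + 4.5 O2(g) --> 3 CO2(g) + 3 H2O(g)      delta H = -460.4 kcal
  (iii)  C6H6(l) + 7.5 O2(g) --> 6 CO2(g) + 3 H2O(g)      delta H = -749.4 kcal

(i) reversed (C6H14(l) must end up as a product): +921.3 kcal
(ii) as written (C3H6(g) already on the reactant side): -460.4 kcal
(iii) × 2 (×2 to match 2 C6H6(l) in the target): (2)·(-749.4) = -1498.8 kcal
delta H = (+921.3) + (-460.4) + (-1498.8) = -1037.9 kcal

delta H = -1037.9 kcal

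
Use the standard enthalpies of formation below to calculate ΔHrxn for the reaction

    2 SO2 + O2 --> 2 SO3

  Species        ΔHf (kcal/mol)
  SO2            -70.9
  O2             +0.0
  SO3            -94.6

Products: 2·(-94.6) = -189.2
Reactants: 2·(-70.9) + 1·(+0.0) = -141.8
ΔHrxn = (-189.2) − (-141.8) = -47.4 kcal/mol

ΔHrxn = -47.4 kcal/mol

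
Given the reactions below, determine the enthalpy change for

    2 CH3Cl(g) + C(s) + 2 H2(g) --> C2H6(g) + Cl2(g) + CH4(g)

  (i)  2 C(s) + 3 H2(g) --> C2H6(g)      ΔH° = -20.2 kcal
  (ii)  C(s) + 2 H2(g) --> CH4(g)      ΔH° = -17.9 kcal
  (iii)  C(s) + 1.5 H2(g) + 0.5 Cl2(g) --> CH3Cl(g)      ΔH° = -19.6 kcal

(i) as written (C2H6(g) already on the product side): -20.2 kcal
(ii) as written (CH4(g) already on the product side): -17.9 kcal
(iii) reversed and × 2 (reverse to put CH3Cl(g) on the reactant side; ×2 to match 2 CH3Cl(g) in the target): (-2)·(-19.6) = +39.2 kcal
Since enthalpy is a state function, ΔH° = (-20.2) + (-17.9) + (+39.2) = 1.1 kcal

ΔH° = 1.1 kcal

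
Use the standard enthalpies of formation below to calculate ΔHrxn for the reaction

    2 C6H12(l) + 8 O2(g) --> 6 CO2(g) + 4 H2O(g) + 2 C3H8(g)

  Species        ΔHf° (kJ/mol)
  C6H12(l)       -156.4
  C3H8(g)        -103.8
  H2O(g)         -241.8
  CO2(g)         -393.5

ΔHrxn = -3223.0 kJ/mol

Products: 6·(-393.5) + 4·(-241.8) + 2·(-103.8) = -3535.8
Reactants: 2·(-156.4) + 8·(+0.0) = -312.8
ΔHrxn = (-3535.8) − (-312.8) = -3223.0 kJ/mol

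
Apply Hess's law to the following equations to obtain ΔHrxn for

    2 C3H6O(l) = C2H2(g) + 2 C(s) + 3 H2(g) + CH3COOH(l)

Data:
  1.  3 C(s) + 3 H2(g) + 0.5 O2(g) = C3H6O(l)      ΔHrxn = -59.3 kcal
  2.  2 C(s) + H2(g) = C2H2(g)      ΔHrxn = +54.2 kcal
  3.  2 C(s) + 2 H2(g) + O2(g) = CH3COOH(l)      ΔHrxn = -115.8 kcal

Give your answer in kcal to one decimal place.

ΔHrxn = 57.0 kcal

eq. 1 reversed and × 2 (C3H6O(l) must end up as a reactant; ×2 to match 2 C3H6O(l) in the target): (-2)·(-59.3) = +118.6 kcal
eq. 2 as written (C2H2(g) already on the product side): +54.2 kcal
eq. 3 as written (CH3COOH(l) already on the product side): -115.8 kcal
Combining the equations, ΔHrxn = (-2)·(-59.3) + (1)·(+54.2) + (1)·(-115.8) = 57.0 kcal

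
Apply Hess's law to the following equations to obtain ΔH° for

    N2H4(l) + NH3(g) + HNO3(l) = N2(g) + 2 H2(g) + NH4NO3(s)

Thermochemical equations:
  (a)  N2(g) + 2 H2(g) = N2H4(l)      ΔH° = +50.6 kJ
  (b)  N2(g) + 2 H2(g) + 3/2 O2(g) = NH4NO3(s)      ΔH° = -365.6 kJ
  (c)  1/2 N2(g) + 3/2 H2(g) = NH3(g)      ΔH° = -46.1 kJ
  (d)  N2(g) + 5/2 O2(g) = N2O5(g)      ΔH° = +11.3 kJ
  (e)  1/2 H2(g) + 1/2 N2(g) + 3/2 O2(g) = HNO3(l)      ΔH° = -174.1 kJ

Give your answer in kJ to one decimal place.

(a) reversed (N2H4(l) must end up as a reactant): -50.6 kJ
(b) as written (NH4NO3(s) already on the product side): -365.6 kJ
(c) reversed (reverse to put NH3(g) on the reactant side): +46.1 kJ
(d): not needed (N2O5(g) appears nowhere else).
(e) reversed (HNO3(l) must end up as a reactant): +174.1 kJ
ΔH° = (-50.6) + (-365.6) + (+46.1) + (+174.1) = -196.0 kJ

ΔH° = -196.0 kJ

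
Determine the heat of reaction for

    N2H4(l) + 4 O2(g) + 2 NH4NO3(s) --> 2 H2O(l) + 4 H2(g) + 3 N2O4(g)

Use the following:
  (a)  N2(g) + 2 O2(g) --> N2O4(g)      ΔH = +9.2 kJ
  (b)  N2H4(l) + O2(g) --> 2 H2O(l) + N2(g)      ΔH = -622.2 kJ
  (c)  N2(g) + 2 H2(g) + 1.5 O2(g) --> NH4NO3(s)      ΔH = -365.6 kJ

(a) × 3 (×3 to match 3 N2O4(g) in the target): (3)·(+9.2) = +27.6 kJ
(b) as written (N2H4(l) already on the reactant side): -622.2 kJ
(c) reversed and × 2 (reverse to put NH4NO3(s) on the reactant side; scale by 2 for the 2 NH4NO3(s)): (-2)·(-365.6) = +731.2 kJ
Combining the equations, ΔH = (+27.6) + (-622.2) + (+731.2) = 136.6 kJ

ΔH = 136.6 kJ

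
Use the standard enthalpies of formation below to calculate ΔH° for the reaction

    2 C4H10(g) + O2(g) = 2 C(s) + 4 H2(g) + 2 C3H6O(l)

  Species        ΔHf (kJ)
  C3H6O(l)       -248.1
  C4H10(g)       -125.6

ΔH°rxn = Σ nΔHf°(products) − Σ nΔHf°(reactants).
Products: 2·(+0.0) + 4·(+0.0) + 2·(-248.1) = -496.2
Reactants: 2·(-125.6) + 1·(+0.0) = -251.2
ΔH° = (-496.2) − (-251.2) = -245.0 kJ

ΔH° = -245.0 kJ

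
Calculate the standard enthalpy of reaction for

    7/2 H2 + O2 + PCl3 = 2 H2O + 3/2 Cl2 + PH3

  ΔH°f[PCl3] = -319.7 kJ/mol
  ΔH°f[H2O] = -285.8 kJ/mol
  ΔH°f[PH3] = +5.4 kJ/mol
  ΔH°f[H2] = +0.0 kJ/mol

ΔH°rxn = Σ nΔHf°(products) − Σ nΔHf°(reactants).
Products: 2·(-285.8) + 3/2·(+0.0) + 1·(+5.4) = -566.2
Reactants: 7/2·(+0.0) + 1·(+0.0) + 1·(-319.7) = -319.7
ΔH_rxn = (-566.2) − (-319.7) = -246.5 kJ/mol

ΔH_rxn = -246.5 kJ/mol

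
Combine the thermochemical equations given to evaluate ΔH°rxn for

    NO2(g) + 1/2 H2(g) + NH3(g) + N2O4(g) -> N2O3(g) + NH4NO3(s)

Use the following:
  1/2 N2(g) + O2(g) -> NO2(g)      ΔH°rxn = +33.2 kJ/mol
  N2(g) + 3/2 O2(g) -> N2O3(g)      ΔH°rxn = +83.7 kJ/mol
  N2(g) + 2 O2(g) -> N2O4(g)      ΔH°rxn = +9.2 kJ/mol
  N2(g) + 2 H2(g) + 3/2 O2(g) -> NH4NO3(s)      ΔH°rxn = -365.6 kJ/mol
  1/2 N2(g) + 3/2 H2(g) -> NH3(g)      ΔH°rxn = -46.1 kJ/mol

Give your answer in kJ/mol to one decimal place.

equation 1 reversed (NO2(g) must end up as a reactant): -33.2 kJ/mol
equation 2 as written (N2O3(g) already on the product side): +83.7 kJ/mol
equation 3 reversed (N2O4(g) must end up as a reactant): -9.2 kJ/mol
equation 4 as written (NH4NO3(s) already on the product side): -365.6 kJ/mol
equation 5 reversed (NH3(g) must end up as a reactant): +46.1 kJ/mol
ΔH°rxn = (-1)·(+33.2) + (1)·(+83.7) + (-1)·(+9.2) + (1)·(-365.6) + (-1)·(-46.1) = -278.2 kJ/mol

ΔH°rxn = -278.2 kJ/mol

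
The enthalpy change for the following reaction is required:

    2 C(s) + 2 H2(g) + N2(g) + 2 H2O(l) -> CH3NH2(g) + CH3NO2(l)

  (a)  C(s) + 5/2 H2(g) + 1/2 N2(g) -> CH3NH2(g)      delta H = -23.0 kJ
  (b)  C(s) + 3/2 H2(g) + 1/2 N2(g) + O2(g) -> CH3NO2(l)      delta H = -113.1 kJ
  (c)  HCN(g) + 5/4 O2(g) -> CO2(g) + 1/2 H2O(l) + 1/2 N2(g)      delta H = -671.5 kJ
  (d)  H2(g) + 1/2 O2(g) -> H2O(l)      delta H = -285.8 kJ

delta H = 435.5 kJ

(a) as written (CH3NH2(g) already on the product side): -23.0 kJ
(b) as written (CH3NO2(l) already on the product side): -113.1 kJ
(c): not needed (HCN(g) appears nowhere else).
(d) reversed and × 2: (-2)·(-285.8) = +571.6 kJ
By Hess's law, delta H = (-23.0) + (-113.1) + (+571.6) = 435.5 kJ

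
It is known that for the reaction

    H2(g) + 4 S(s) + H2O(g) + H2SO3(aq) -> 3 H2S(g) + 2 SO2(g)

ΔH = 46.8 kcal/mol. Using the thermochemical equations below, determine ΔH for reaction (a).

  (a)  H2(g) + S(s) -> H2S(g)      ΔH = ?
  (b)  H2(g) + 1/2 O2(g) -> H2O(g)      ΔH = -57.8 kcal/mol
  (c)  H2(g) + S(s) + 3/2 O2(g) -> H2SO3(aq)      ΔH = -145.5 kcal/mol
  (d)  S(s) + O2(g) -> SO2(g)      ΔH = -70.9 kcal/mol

(a) × 3 (scale by 3 for the 3 H2S(g)): contributes 3·x
(b) reversed (reverse to put H2O(g) on the reactant side): +57.8 kcal/mol
(c) reversed (reverse to put H2SO3(aq) on the reactant side): +145.5 kcal/mol
(d) × 2 (×2 to match 2 SO2(g) in the target): (2)·(-70.9) = -141.8 kcal/mol
+46.8 = (+57.8) + (+145.5) + (-141.8) + 3·x
x = (+46.8 − (+61.5)) / (3) = -4.9 kcal/mol

ΔH = -4.9 kcal/mol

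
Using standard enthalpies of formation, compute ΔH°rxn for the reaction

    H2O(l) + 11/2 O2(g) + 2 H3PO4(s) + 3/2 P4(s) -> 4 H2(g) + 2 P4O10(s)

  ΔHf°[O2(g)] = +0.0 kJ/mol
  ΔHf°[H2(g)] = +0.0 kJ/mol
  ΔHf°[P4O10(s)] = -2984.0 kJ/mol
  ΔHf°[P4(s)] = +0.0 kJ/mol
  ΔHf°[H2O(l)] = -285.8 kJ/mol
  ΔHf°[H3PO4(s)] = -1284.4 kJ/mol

ΔH°rxn = -3113.4 kJ/mol

Products: 4·(+0.0) + 2·(-2984.0) = -5968.0
Reactants: 1·(-285.8) + 11/2·(+0.0) + 2·(-1284.4) + 3/2·(+0.0) = -2854.6
ΔH°rxn = (-5968.0) − (-2854.6) = -3113.4 kJ/mol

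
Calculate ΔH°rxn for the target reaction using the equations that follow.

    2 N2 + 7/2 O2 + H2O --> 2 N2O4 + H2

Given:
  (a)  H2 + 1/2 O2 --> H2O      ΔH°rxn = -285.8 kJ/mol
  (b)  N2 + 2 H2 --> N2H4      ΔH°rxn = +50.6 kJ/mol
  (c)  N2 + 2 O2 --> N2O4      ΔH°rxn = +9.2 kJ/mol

(a) reversed: +285.8 kJ/mol
(b): not needed.
(c) × 2: (2)·(+9.2) = +18.4 kJ/mol
ΔH°rxn = (-1)·(-285.8) + (2)·(+9.2) = 304.2 kJ/mol

ΔH°rxn = 304.2 kJ/mol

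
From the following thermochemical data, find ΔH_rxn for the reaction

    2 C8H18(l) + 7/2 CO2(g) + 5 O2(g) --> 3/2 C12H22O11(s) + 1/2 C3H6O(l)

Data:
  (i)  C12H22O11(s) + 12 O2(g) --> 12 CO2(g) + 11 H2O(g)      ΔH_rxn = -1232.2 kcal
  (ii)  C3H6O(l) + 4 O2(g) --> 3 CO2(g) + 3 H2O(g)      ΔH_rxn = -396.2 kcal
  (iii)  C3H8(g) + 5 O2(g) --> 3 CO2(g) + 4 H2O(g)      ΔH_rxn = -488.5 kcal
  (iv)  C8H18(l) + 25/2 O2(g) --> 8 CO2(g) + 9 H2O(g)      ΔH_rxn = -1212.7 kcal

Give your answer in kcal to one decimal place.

(i) reversed and × 3/2: (-3/2)·(-1232.2) = +1848.3 kcal
(ii) reversed and × 1/2: (-1/2)·(-396.2) = +198.1 kcal
(iii): not needed.
(iv) × 2: (2)·(-1212.7) = -2425.4 kcal
By Hess's law, ΔH_rxn = (-3/2)·(-1232.2) + (-1/2)·(-396.2) + (2)·(-1212.7) = -379.0 kcal

ΔH_rxn = -379.0 kcal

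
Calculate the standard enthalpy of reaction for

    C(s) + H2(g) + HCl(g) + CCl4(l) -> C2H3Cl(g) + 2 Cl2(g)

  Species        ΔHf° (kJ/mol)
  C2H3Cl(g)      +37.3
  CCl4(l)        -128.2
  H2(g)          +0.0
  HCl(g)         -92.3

Products: 1·(+37.3) + 2·(+0.0) = +37.3
Reactants: 1·(+0.0) + 1·(+0.0) + 1·(-92.3) + 1·(-128.2) = -220.5
ΔHrxn = (+37.3) − (-220.5) = 257.8 kJ/mol

ΔHrxn = 257.8 kJ/mol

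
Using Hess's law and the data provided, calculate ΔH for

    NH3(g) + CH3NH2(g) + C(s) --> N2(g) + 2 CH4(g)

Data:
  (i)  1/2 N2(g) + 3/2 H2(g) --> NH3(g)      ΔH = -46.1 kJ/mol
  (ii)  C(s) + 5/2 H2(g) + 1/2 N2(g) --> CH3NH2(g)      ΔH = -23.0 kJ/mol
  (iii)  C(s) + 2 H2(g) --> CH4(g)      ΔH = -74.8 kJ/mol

(i) reversed (NH3(g) must end up as a reactant): +46.1 kJ/mol
(ii) reversed (reverse to put CH3NH2(g) on the reactant side): +23.0 kJ/mol
(iii) × 2 (scale by 2 for the 2 CH4(g)): (2)·(-74.8) = -149.6 kJ/mol
Summing the manipulated equations, ΔH = (-1)·(-46.1) + (-1)·(-23.0) + (2)·(-74.8) = -80.5 kJ/mol

ΔH = -80.5 kJ/mol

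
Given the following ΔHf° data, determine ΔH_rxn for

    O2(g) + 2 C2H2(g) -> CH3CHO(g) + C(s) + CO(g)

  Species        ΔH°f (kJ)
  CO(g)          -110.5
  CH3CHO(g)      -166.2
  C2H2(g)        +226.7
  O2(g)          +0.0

ΔH_rxn = -730.1 kJ

ΔH°rxn = Σ nΔHf°(products) − Σ nΔHf°(reactants).
Products: 1·(-166.2) + 1·(+0.0) + 1·(-110.5) = -276.7
Reactants: 1·(+0.0) + 2·(+226.7) = +453.4
ΔH_rxn = (-276.7) − (+453.4) = -730.1 kJ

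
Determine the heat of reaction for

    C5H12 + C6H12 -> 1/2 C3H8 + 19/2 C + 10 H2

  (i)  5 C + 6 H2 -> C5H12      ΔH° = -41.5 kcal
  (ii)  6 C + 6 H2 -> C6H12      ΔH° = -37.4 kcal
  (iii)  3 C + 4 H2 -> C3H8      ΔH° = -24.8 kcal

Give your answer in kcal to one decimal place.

(i) reversed (reverse to put C5H12 on the reactant side): +41.5 kcal
(ii) reversed (reverse to put C6H12 on the reactant side): +37.4 kcal
(iii) × 1/2 (scale by 1/2 for the 1/2 C3H8): (1/2)·(-24.8) = -12.4 kcal
ΔH° = (-1)·(-41.5) + (-1)·(-37.4) + (1/2)·(-24.8) = 66.5 kcal

ΔH° = 66.5 kcal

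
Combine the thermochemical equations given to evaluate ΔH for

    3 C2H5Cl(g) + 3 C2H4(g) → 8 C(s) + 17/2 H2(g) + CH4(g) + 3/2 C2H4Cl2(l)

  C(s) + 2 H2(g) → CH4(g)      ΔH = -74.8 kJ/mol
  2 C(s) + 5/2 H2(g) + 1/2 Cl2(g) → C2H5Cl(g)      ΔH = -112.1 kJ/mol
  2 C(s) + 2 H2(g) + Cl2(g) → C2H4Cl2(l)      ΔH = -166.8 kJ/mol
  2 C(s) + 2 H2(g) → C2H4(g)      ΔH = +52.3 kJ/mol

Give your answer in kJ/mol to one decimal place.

ΔH = -145.6 kJ/mol

equation 1 as written (CH4(g) already on the product side): -74.8 kJ/mol
equation 2 reversed and × 3 (reverse to put C2H5Cl(g) on the reactant side; scale by 3 for the 3 C2H5Cl(g)): (-3)·(-112.1) = +336.3 kJ/mol
equation 3 × 3/2 (×3/2 to match 3/2 C2H4Cl2(l) in the target): (3/2)·(-166.8) = -250.2 kJ/mol
equation 4 reversed and × 3 (reverse to put C2H4(g) on the reactant side; scale by 3 for the 3 C2H4(g)): (-3)·(+52.3) = -156.9 kJ/mol
ΔH = (-74.8) + (+336.3) + (-250.2) + (-156.9) = -145.6 kJ/mol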